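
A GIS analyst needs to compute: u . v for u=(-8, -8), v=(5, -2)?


u . v = u_x*v_x + u_y*v_y = (-8)*5 + (-8)*(-2)
= (-40) + 16 = -24

-24


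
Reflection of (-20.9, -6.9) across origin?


Reflection over origin: (x,y) -> (-x,-y)
(-20.9, -6.9) -> (20.9, 6.9)

(20.9, 6.9)


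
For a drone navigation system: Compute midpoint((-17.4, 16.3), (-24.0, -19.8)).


M = (((-17.4)+(-24))/2, (16.3+(-19.8))/2)
= (-20.7, -1.75)

(-20.7, -1.75)


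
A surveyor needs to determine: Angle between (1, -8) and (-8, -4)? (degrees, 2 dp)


u.v = 24, |u| = sqrt(65) = 8.0623, |v| = sqrt(80) = 8.9443
cos(theta) = u.v/(|u||v|) = 24/sqrt(5200) = 0.33282
theta = acos(0.33282) = 70.56 degrees

70.56 degrees


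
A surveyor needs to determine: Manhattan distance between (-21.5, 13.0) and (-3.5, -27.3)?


|(-21.5)-(-3.5)| + |13-(-27.3)| = 18 + 40.3 = 58.3

58.3


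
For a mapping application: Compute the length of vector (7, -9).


|u| = sqrt(7^2 + (-9)^2) = sqrt(130) = 11.4018

11.4018


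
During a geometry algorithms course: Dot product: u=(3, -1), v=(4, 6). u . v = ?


u . v = u_x*v_x + u_y*v_y = 3*4 + (-1)*6
= 12 + (-6) = 6

6


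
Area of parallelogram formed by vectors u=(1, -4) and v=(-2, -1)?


|u x v| = |1*(-1) - (-4)*(-2)|
= |(-1) - 8| = 9

9


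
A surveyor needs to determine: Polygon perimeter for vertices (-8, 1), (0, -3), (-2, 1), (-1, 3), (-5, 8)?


Sides: (-8, 1)->(0, -3): sqrt(80) = 8.944272, (0, -3)->(-2, 1): sqrt(20) = 4.472136, (-2, 1)->(-1, 3): sqrt(5) = 2.236068, (-1, 3)->(-5, 8): sqrt(41) = 6.403124, (-5, 8)->(-8, 1): sqrt(58) = 7.615773
Sum = 29.671373
Perimeter = 29.6714

29.6714


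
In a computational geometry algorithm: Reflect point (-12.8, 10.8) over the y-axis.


Reflection over y-axis: (x,y) -> (-x,y)
(-12.8, 10.8) -> (12.8, 10.8)

(12.8, 10.8)


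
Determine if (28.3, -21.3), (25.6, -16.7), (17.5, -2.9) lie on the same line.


Cross product: (25.6-28.3)*((-2.9)-(-21.3)) - ((-16.7)-(-21.3))*(17.5-28.3)
= 0

Yes, collinear


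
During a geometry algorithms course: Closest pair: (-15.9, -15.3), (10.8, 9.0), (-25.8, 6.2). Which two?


d(P0,P1) = 36.1024, d(P0,P2) = 23.6698, d(P1,P2) = 36.7069
Closest: P0 and P2

Closest pair: (-15.9, -15.3) and (-25.8, 6.2), distance = 23.6698


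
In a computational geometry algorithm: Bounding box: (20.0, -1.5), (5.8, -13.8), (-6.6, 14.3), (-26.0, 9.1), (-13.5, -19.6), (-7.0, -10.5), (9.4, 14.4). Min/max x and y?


x range: [-26, 20]
y range: [-19.6, 14.4]
Bounding box: (-26,-19.6) to (20,14.4)

(-26,-19.6) to (20,14.4)


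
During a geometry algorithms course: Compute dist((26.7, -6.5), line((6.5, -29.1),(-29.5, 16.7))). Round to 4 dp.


|cross product| = 1738.76
|line direction| = sqrt(3393.64) = 58.255
Distance = 1738.76/sqrt(3393.64) = 29.8474

29.8474


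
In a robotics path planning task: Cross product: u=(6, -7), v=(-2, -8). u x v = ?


u x v = u_x*v_y - u_y*v_x = 6*(-8) - (-7)*(-2)
= (-48) - 14 = -62

-62


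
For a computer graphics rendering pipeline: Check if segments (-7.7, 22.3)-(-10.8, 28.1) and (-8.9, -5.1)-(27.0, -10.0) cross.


Cross products: d1=989.54, d2=1182.57, d3=91.9, d4=-101.13
d1*d2 < 0 and d3*d4 < 0? no

No, they don't intersect


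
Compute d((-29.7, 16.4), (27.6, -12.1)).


dx=57.3, dy=-28.5
d^2 = 57.3^2 + (-28.5)^2 = 4095.54
d = sqrt(4095.54) = 63.9964

63.9964


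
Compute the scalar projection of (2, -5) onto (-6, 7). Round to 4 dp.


u.v = -47, |v| = sqrt(85) = 9.2195
Scalar projection = u.v / |v| = -47 / sqrt(85) = -5.0979

-5.0979


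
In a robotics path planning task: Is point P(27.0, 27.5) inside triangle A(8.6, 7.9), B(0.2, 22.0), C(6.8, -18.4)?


Cross products: AB x AP = -424.08, BC x BP = 1119.02, CA x CP = -448.64
All same sign? no

No, outside


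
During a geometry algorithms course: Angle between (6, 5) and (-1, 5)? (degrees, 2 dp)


u.v = 19, |u| = sqrt(61) = 7.8102, |v| = sqrt(26) = 5.099
cos(theta) = u.v/(|u||v|) = 19/sqrt(1586) = 0.477092
theta = acos(0.477092) = 61.5 degrees

61.5 degrees


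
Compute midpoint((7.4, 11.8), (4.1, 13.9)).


M = ((7.4+4.1)/2, (11.8+13.9)/2)
= (5.75, 12.85)

(5.75, 12.85)


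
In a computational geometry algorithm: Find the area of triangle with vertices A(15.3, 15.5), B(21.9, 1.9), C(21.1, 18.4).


Area = |x_A(y_B-y_C) + x_B(y_C-y_A) + x_C(y_A-y_B)|/2
= |(-252.45) + 63.51 + 286.96|/2
= 98.02/2 = 49.01

49.01


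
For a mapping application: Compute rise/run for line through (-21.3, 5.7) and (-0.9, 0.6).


slope = (y2-y1)/(x2-x1) = (0.6-5.7)/((-0.9)-(-21.3)) = (-5.1)/20.4 = -0.25

-0.25


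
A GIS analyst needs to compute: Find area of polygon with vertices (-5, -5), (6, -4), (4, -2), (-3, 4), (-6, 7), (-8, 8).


Shoelace sum: ((-5)*(-4) - 6*(-5)) + (6*(-2) - 4*(-4)) + (4*4 - (-3)*(-2)) + ((-3)*7 - (-6)*4) + ((-6)*8 - (-8)*7) + ((-8)*(-5) - (-5)*8)
= 155
Area = |155|/2 = 77.5

77.5


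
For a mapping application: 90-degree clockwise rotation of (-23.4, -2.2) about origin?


90° CW: (x,y) -> (y, -x)
(-23.4,-2.2) -> (-2.2, 23.4)

(-2.2, 23.4)


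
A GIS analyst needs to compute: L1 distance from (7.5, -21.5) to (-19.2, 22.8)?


|7.5-(-19.2)| + |(-21.5)-22.8| = 26.7 + 44.3 = 71

71


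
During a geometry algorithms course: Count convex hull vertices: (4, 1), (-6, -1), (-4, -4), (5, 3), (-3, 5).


Convex hull vertices (CCW): (-6, -1), (-4, -4), (4, 1), (5, 3), (-3, 5)
Count = 5

5


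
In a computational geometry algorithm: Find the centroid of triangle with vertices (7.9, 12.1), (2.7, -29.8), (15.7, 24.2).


Centroid = ((x_A+x_B+x_C)/3, (y_A+y_B+y_C)/3)
= ((7.9+2.7+15.7)/3, (12.1+(-29.8)+24.2)/3)
= (8.7667, 2.1667)

(8.7667, 2.1667)


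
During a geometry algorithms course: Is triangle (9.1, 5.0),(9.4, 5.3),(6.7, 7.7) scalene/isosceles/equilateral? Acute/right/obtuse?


Side lengths squared: AB^2=0.18, BC^2=13.05, CA^2=13.05
Sorted: [0.18, 13.05, 13.05]
By sides: Isosceles, By angles: Acute

Isosceles, Acute


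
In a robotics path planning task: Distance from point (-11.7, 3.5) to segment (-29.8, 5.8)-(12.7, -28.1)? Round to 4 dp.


Project P onto AB: t = 0.2867 (clamped to [0,1])
Closest point on segment: (-17.6168, -3.9179)
Distance: 9.4886

9.4886


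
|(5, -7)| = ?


|u| = sqrt(5^2 + (-7)^2) = sqrt(74) = 8.6023

8.6023


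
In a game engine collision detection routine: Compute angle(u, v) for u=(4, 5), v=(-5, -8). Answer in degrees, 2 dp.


u.v = -60, |u| = sqrt(41) = 6.4031, |v| = sqrt(89) = 9.434
cos(theta) = u.v/(|u||v|) = -60/sqrt(3649) = -0.993263
theta = acos(-0.993263) = 173.35 degrees

173.35 degrees


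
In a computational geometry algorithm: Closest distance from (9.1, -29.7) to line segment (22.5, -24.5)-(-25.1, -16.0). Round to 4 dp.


Project P onto AB: t = 0.2539 (clamped to [0,1])
Closest point on segment: (10.414, -22.3418)
Distance: 7.4746

7.4746


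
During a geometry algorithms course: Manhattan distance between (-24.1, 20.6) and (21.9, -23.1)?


|(-24.1)-21.9| + |20.6-(-23.1)| = 46 + 43.7 = 89.7

89.7


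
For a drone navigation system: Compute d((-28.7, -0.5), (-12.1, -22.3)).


dx=16.6, dy=-21.8
d^2 = 16.6^2 + (-21.8)^2 = 750.8
d = sqrt(750.8) = 27.4007

27.4007


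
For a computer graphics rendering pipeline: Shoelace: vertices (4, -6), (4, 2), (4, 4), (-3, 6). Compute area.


Shoelace sum: (4*2 - 4*(-6)) + (4*4 - 4*2) + (4*6 - (-3)*4) + ((-3)*(-6) - 4*6)
= 70
Area = |70|/2 = 35

35


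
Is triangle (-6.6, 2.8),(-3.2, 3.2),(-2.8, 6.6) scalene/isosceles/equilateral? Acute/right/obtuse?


Side lengths squared: AB^2=11.72, BC^2=11.72, CA^2=28.88
Sorted: [11.72, 11.72, 28.88]
By sides: Isosceles, By angles: Obtuse

Isosceles, Obtuse


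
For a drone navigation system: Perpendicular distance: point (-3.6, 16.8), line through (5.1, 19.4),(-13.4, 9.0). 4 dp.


|cross product| = 42.38
|line direction| = sqrt(450.41) = 21.2229
Distance = 42.38/sqrt(450.41) = 1.9969

1.9969


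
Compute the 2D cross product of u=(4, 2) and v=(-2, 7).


u x v = u_x*v_y - u_y*v_x = 4*7 - 2*(-2)
= 28 - (-4) = 32

32


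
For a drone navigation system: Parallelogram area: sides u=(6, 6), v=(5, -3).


|u x v| = |6*(-3) - 6*5|
= |(-18) - 30| = 48

48


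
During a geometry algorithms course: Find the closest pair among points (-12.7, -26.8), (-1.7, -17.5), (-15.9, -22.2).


d(P0,P1) = 14.4045, d(P0,P2) = 5.6036, d(P1,P2) = 14.9576
Closest: P0 and P2

Closest pair: (-12.7, -26.8) and (-15.9, -22.2), distance = 5.6036


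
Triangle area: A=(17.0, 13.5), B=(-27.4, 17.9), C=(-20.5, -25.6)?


Area = |x_A(y_B-y_C) + x_B(y_C-y_A) + x_C(y_A-y_B)|/2
= |739.5 + 1071.34 + 90.2|/2
= 1901.04/2 = 950.52

950.52


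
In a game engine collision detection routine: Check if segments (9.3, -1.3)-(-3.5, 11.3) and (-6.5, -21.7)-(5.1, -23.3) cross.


Cross products: d1=261.92, d2=387.6, d3=460.2, d4=334.52
d1*d2 < 0 and d3*d4 < 0? no

No, they don't intersect


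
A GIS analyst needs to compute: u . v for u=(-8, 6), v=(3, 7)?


u . v = u_x*v_x + u_y*v_y = (-8)*3 + 6*7
= (-24) + 42 = 18

18


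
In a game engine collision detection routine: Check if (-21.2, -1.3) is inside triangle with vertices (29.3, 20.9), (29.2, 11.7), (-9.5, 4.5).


Cross products: AB x AP = -462.38, BC x BP = 140.22, CA x CP = -33.16
All same sign? no

No, outside


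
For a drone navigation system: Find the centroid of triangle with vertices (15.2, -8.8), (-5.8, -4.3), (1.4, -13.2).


Centroid = ((x_A+x_B+x_C)/3, (y_A+y_B+y_C)/3)
= ((15.2+(-5.8)+1.4)/3, ((-8.8)+(-4.3)+(-13.2))/3)
= (3.6, -8.7667)

(3.6, -8.7667)


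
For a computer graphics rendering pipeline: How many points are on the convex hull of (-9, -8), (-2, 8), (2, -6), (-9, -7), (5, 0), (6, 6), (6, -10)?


Convex hull vertices (CCW): (-9, -8), (6, -10), (6, 6), (-2, 8), (-9, -7)
Count = 5

5


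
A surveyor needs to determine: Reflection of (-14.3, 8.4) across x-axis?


Reflection over x-axis: (x,y) -> (x,-y)
(-14.3, 8.4) -> (-14.3, -8.4)

(-14.3, -8.4)


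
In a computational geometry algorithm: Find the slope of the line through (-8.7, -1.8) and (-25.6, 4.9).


slope = (y2-y1)/(x2-x1) = (4.9-(-1.8))/((-25.6)-(-8.7)) = 6.7/(-16.9) = -0.3964

-0.3964


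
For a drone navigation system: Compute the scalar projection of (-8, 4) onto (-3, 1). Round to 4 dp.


u.v = 28, |v| = sqrt(10) = 3.1623
Scalar projection = u.v / |v| = 28 / sqrt(10) = 8.8544

8.8544


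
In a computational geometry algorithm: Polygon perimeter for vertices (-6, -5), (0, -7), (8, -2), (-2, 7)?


Sides: (-6, -5)->(0, -7): sqrt(40) = 6.324555, (0, -7)->(8, -2): sqrt(89) = 9.433981, (8, -2)->(-2, 7): sqrt(181) = 13.453624, (-2, 7)->(-6, -5): sqrt(160) = 12.649111
Sum = 41.861271
Perimeter = 41.8613

41.8613


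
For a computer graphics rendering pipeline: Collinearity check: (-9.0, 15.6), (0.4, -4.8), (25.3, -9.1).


Cross product: (0.4-(-9))*((-9.1)-15.6) - ((-4.8)-15.6)*(25.3-(-9))
= 467.54

No, not collinear


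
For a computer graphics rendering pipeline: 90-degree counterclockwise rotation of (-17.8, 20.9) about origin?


90° CCW: (x,y) -> (-y, x)
(-17.8,20.9) -> (-20.9, -17.8)

(-20.9, -17.8)


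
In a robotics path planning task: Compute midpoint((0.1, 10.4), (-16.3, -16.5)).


M = ((0.1+(-16.3))/2, (10.4+(-16.5))/2)
= (-8.1, -3.05)

(-8.1, -3.05)


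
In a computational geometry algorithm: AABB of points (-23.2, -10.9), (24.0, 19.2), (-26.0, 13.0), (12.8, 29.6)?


x range: [-26, 24]
y range: [-10.9, 29.6]
Bounding box: (-26,-10.9) to (24,29.6)

(-26,-10.9) to (24,29.6)


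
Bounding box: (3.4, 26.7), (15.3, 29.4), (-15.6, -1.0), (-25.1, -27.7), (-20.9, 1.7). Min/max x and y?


x range: [-25.1, 15.3]
y range: [-27.7, 29.4]
Bounding box: (-25.1,-27.7) to (15.3,29.4)

(-25.1,-27.7) to (15.3,29.4)


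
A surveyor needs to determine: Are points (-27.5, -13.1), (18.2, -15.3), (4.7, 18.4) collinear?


Cross product: (18.2-(-27.5))*(18.4-(-13.1)) - ((-15.3)-(-13.1))*(4.7-(-27.5))
= 1510.39

No, not collinear


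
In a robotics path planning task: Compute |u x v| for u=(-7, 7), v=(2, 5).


|u x v| = |(-7)*5 - 7*2|
= |(-35) - 14| = 49

49


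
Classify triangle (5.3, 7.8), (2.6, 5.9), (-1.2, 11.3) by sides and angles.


Side lengths squared: AB^2=10.9, BC^2=43.6, CA^2=54.5
Sorted: [10.9, 43.6, 54.5]
By sides: Scalene, By angles: Right

Scalene, Right


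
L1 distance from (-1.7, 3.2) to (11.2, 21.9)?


|(-1.7)-11.2| + |3.2-21.9| = 12.9 + 18.7 = 31.6

31.6


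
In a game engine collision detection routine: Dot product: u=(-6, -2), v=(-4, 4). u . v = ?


u . v = u_x*v_x + u_y*v_y = (-6)*(-4) + (-2)*4
= 24 + (-8) = 16

16


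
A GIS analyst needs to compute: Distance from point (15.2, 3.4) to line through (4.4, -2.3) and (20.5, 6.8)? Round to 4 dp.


|cross product| = 6.51
|line direction| = sqrt(342.02) = 18.4938
Distance = 6.51/sqrt(342.02) = 0.352

0.352


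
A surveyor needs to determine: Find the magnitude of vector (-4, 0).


|u| = sqrt((-4)^2 + 0^2) = sqrt(16) = 4

4


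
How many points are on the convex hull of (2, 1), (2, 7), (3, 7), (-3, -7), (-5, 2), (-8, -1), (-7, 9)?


Convex hull vertices (CCW): (-8, -1), (-3, -7), (2, 1), (3, 7), (-7, 9)
Count = 5

5


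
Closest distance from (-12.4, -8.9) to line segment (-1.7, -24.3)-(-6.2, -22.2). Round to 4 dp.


Project P onto AB: t = 1 (clamped to [0,1])
Closest point on segment: (-6.2, -22.2)
Distance: 14.6741

14.6741


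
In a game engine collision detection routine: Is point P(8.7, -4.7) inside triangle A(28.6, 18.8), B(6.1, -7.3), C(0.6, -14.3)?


Cross products: AB x AP = 9.36, BC x BP = 3.9, CA x CP = 0.69
All same sign? yes

Yes, inside


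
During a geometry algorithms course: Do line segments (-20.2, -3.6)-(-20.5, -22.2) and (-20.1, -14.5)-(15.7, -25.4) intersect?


Cross products: d1=389.13, d2=-280.02, d3=5.13, d4=674.28
d1*d2 < 0 and d3*d4 < 0? no

No, they don't intersect


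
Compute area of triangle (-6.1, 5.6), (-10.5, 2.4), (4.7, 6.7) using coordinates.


Area = |x_A(y_B-y_C) + x_B(y_C-y_A) + x_C(y_A-y_B)|/2
= |26.23 + (-11.55) + 15.04|/2
= 29.72/2 = 14.86

14.86


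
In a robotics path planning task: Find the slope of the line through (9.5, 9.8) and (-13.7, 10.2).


slope = (y2-y1)/(x2-x1) = (10.2-9.8)/((-13.7)-9.5) = 0.4/(-23.2) = -0.0172

-0.0172


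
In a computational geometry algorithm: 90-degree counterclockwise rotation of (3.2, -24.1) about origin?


90° CCW: (x,y) -> (-y, x)
(3.2,-24.1) -> (24.1, 3.2)

(24.1, 3.2)


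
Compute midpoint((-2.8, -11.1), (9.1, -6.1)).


M = (((-2.8)+9.1)/2, ((-11.1)+(-6.1))/2)
= (3.15, -8.6)

(3.15, -8.6)


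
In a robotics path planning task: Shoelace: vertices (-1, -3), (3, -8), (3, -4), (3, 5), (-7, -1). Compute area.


Shoelace sum: ((-1)*(-8) - 3*(-3)) + (3*(-4) - 3*(-8)) + (3*5 - 3*(-4)) + (3*(-1) - (-7)*5) + ((-7)*(-3) - (-1)*(-1))
= 108
Area = |108|/2 = 54

54


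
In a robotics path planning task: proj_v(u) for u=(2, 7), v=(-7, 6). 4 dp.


u.v = 28, |v| = sqrt(85) = 9.2195
Scalar projection = u.v / |v| = 28 / sqrt(85) = 3.037

3.037


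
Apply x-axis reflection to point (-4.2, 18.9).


Reflection over x-axis: (x,y) -> (x,-y)
(-4.2, 18.9) -> (-4.2, -18.9)

(-4.2, -18.9)


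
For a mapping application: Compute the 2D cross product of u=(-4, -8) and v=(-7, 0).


u x v = u_x*v_y - u_y*v_x = (-4)*0 - (-8)*(-7)
= 0 - 56 = -56

-56


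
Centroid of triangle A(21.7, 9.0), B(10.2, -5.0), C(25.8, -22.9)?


Centroid = ((x_A+x_B+x_C)/3, (y_A+y_B+y_C)/3)
= ((21.7+10.2+25.8)/3, (9+(-5)+(-22.9))/3)
= (19.2333, -6.3)

(19.2333, -6.3)


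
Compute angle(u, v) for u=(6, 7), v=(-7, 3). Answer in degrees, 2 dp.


u.v = -21, |u| = sqrt(85) = 9.2195, |v| = sqrt(58) = 7.6158
cos(theta) = u.v/(|u||v|) = -21/sqrt(4930) = -0.299086
theta = acos(-0.299086) = 107.4 degrees

107.4 degrees


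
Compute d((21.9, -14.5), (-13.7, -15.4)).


dx=-35.6, dy=-0.9
d^2 = (-35.6)^2 + (-0.9)^2 = 1268.17
d = sqrt(1268.17) = 35.6114

35.6114


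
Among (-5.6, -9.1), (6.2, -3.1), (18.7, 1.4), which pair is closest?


d(P0,P1) = 13.2378, d(P0,P2) = 26.4715, d(P1,P2) = 13.2853
Closest: P0 and P1

Closest pair: (-5.6, -9.1) and (6.2, -3.1), distance = 13.2378


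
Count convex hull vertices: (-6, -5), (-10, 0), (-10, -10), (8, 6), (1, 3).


Convex hull vertices (CCW): (-10, -10), (8, 6), (-10, 0)
Count = 3

3


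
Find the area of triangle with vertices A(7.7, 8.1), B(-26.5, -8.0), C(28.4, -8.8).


Area = |x_A(y_B-y_C) + x_B(y_C-y_A) + x_C(y_A-y_B)|/2
= |6.16 + 447.85 + 457.24|/2
= 911.25/2 = 455.625

455.625


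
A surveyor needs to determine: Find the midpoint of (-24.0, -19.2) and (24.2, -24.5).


M = (((-24)+24.2)/2, ((-19.2)+(-24.5))/2)
= (0.1, -21.85)

(0.1, -21.85)


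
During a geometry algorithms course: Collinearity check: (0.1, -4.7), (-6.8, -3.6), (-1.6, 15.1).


Cross product: ((-6.8)-0.1)*(15.1-(-4.7)) - ((-3.6)-(-4.7))*((-1.6)-0.1)
= -134.75

No, not collinear


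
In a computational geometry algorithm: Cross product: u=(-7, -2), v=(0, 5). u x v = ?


u x v = u_x*v_y - u_y*v_x = (-7)*5 - (-2)*0
= (-35) - 0 = -35

-35


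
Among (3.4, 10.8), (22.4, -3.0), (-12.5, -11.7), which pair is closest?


d(P0,P1) = 23.4828, d(P0,P2) = 27.551, d(P1,P2) = 35.968
Closest: P0 and P1

Closest pair: (3.4, 10.8) and (22.4, -3.0), distance = 23.4828


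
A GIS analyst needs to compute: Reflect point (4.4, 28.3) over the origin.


Reflection over origin: (x,y) -> (-x,-y)
(4.4, 28.3) -> (-4.4, -28.3)

(-4.4, -28.3)


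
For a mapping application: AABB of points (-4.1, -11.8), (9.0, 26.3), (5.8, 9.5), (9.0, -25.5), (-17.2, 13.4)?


x range: [-17.2, 9]
y range: [-25.5, 26.3]
Bounding box: (-17.2,-25.5) to (9,26.3)

(-17.2,-25.5) to (9,26.3)


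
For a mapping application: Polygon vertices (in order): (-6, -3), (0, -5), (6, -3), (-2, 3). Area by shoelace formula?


Shoelace sum: ((-6)*(-5) - 0*(-3)) + (0*(-3) - 6*(-5)) + (6*3 - (-2)*(-3)) + ((-2)*(-3) - (-6)*3)
= 96
Area = |96|/2 = 48

48


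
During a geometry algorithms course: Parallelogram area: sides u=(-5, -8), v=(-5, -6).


|u x v| = |(-5)*(-6) - (-8)*(-5)|
= |30 - 40| = 10

10


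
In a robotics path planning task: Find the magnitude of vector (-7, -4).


|u| = sqrt((-7)^2 + (-4)^2) = sqrt(65) = 8.0623

8.0623


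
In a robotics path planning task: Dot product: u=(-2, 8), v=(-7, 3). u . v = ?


u . v = u_x*v_x + u_y*v_y = (-2)*(-7) + 8*3
= 14 + 24 = 38

38


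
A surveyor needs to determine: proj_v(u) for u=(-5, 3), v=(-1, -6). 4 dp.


u.v = -13, |v| = sqrt(37) = 6.0828
Scalar projection = u.v / |v| = -13 / sqrt(37) = -2.1372

-2.1372


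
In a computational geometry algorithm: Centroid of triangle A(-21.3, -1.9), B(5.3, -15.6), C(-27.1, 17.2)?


Centroid = ((x_A+x_B+x_C)/3, (y_A+y_B+y_C)/3)
= (((-21.3)+5.3+(-27.1))/3, ((-1.9)+(-15.6)+17.2)/3)
= (-14.3667, -0.1)

(-14.3667, -0.1)


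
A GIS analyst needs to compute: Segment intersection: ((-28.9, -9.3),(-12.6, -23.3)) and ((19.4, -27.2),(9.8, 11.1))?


Cross products: d1=1678.05, d2=1188.16, d3=384.43, d4=874.32
d1*d2 < 0 and d3*d4 < 0? no

No, they don't intersect


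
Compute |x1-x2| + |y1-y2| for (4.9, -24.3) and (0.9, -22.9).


|4.9-0.9| + |(-24.3)-(-22.9)| = 4 + 1.4 = 5.4

5.4


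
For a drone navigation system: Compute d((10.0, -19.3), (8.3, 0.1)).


dx=-1.7, dy=19.4
d^2 = (-1.7)^2 + 19.4^2 = 379.25
d = sqrt(379.25) = 19.4743

19.4743


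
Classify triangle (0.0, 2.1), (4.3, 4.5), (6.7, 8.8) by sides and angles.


Side lengths squared: AB^2=24.25, BC^2=24.25, CA^2=89.78
Sorted: [24.25, 24.25, 89.78]
By sides: Isosceles, By angles: Obtuse

Isosceles, Obtuse


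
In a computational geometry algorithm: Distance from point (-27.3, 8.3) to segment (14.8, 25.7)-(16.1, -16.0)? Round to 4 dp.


Project P onto AB: t = 0.3854 (clamped to [0,1])
Closest point on segment: (15.301, 9.6281)
Distance: 42.6217

42.6217


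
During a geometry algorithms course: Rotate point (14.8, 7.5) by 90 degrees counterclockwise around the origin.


90° CCW: (x,y) -> (-y, x)
(14.8,7.5) -> (-7.5, 14.8)

(-7.5, 14.8)


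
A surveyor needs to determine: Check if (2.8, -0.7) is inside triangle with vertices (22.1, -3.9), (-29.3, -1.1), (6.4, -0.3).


Cross products: AB x AP = -110.44, BC x BP = -11.4, CA x CP = -19.24
All same sign? yes

Yes, inside


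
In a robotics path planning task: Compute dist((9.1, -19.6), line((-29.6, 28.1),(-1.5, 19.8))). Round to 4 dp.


|cross product| = 1019.16
|line direction| = sqrt(858.5) = 29.3002
Distance = 1019.16/sqrt(858.5) = 34.7834

34.7834


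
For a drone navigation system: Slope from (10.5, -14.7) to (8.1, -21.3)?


slope = (y2-y1)/(x2-x1) = ((-21.3)-(-14.7))/(8.1-10.5) = (-6.6)/(-2.4) = 2.75

2.75


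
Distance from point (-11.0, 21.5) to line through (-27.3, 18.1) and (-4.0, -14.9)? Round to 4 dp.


|cross product| = 617.12
|line direction| = sqrt(1631.89) = 40.3967
Distance = 617.12/sqrt(1631.89) = 15.2765

15.2765


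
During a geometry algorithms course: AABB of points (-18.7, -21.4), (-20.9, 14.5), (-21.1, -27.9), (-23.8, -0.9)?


x range: [-23.8, -18.7]
y range: [-27.9, 14.5]
Bounding box: (-23.8,-27.9) to (-18.7,14.5)

(-23.8,-27.9) to (-18.7,14.5)


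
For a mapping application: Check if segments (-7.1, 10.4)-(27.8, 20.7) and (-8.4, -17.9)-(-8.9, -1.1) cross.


Cross products: d1=-35.99, d2=-627.46, d3=-974.28, d4=-382.81
d1*d2 < 0 and d3*d4 < 0? no

No, they don't intersect


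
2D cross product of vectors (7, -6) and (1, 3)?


u x v = u_x*v_y - u_y*v_x = 7*3 - (-6)*1
= 21 - (-6) = 27

27


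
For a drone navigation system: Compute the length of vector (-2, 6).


|u| = sqrt((-2)^2 + 6^2) = sqrt(40) = 6.3246

6.3246


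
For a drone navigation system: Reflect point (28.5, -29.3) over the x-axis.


Reflection over x-axis: (x,y) -> (x,-y)
(28.5, -29.3) -> (28.5, 29.3)

(28.5, 29.3)


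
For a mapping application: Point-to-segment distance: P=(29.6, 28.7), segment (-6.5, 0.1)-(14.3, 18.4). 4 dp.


Project P onto AB: t = 1 (clamped to [0,1])
Closest point on segment: (14.3, 18.4)
Distance: 18.444

18.444


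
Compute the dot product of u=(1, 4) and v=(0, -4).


u . v = u_x*v_x + u_y*v_y = 1*0 + 4*(-4)
= 0 + (-16) = -16

-16


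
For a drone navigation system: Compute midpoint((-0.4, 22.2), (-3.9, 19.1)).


M = (((-0.4)+(-3.9))/2, (22.2+19.1)/2)
= (-2.15, 20.65)

(-2.15, 20.65)


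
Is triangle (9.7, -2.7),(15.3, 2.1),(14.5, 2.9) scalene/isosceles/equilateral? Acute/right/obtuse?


Side lengths squared: AB^2=54.4, BC^2=1.28, CA^2=54.4
Sorted: [1.28, 54.4, 54.4]
By sides: Isosceles, By angles: Acute

Isosceles, Acute


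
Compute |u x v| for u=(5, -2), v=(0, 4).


|u x v| = |5*4 - (-2)*0|
= |20 - 0| = 20

20


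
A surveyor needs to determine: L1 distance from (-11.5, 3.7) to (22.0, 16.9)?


|(-11.5)-22| + |3.7-16.9| = 33.5 + 13.2 = 46.7

46.7


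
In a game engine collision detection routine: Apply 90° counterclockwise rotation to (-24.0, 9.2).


90° CCW: (x,y) -> (-y, x)
(-24,9.2) -> (-9.2, -24)

(-9.2, -24)


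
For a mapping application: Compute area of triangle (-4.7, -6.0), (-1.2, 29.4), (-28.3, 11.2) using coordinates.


Area = |x_A(y_B-y_C) + x_B(y_C-y_A) + x_C(y_A-y_B)|/2
= |(-85.54) + (-20.64) + 1001.82|/2
= 895.64/2 = 447.82

447.82


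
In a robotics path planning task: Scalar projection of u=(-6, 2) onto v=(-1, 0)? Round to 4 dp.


u.v = 6, |v| = sqrt(1) = 1
Scalar projection = u.v / |v| = 6 / sqrt(1) = 6

6


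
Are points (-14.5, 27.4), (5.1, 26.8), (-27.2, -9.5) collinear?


Cross product: (5.1-(-14.5))*((-9.5)-27.4) - (26.8-27.4)*((-27.2)-(-14.5))
= -730.86

No, not collinear


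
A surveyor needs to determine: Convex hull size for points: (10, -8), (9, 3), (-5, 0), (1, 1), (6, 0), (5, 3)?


Convex hull vertices (CCW): (-5, 0), (10, -8), (9, 3), (5, 3)
Count = 4

4


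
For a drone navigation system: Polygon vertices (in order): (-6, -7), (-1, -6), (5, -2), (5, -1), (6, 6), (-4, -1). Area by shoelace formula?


Shoelace sum: ((-6)*(-6) - (-1)*(-7)) + ((-1)*(-2) - 5*(-6)) + (5*(-1) - 5*(-2)) + (5*6 - 6*(-1)) + (6*(-1) - (-4)*6) + ((-4)*(-7) - (-6)*(-1))
= 142
Area = |142|/2 = 71

71


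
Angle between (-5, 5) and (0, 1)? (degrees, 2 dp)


u.v = 5, |u| = sqrt(50) = 7.0711, |v| = sqrt(1) = 1
cos(theta) = u.v/(|u||v|) = 5/sqrt(50) = 0.707107
theta = acos(0.707107) = 45 degrees

45 degrees


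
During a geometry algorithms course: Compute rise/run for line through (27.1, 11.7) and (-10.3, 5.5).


slope = (y2-y1)/(x2-x1) = (5.5-11.7)/((-10.3)-27.1) = (-6.2)/(-37.4) = 0.1658

0.1658


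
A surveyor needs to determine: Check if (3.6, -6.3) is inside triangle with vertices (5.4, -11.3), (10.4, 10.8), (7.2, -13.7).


Cross products: AB x AP = 64.78, BC x BP = -111.88, CA x CP = -4.68
All same sign? no

No, outside


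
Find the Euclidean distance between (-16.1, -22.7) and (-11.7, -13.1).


dx=4.4, dy=9.6
d^2 = 4.4^2 + 9.6^2 = 111.52
d = sqrt(111.52) = 10.5603

10.5603


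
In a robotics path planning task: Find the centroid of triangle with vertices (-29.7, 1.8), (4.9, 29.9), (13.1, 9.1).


Centroid = ((x_A+x_B+x_C)/3, (y_A+y_B+y_C)/3)
= (((-29.7)+4.9+13.1)/3, (1.8+29.9+9.1)/3)
= (-3.9, 13.6)

(-3.9, 13.6)


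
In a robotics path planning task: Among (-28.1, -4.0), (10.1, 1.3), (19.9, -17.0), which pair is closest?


d(P0,P1) = 38.5659, d(P0,P2) = 49.7293, d(P1,P2) = 20.7589
Closest: P1 and P2

Closest pair: (10.1, 1.3) and (19.9, -17.0), distance = 20.7589


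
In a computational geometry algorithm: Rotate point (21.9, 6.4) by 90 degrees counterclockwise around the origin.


90° CCW: (x,y) -> (-y, x)
(21.9,6.4) -> (-6.4, 21.9)

(-6.4, 21.9)


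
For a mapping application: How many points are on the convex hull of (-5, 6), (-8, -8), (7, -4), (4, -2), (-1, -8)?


Convex hull vertices (CCW): (-8, -8), (-1, -8), (7, -4), (-5, 6)
Count = 4

4


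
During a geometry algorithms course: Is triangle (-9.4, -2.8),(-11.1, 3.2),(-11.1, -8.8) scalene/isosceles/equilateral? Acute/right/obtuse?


Side lengths squared: AB^2=38.89, BC^2=144, CA^2=38.89
Sorted: [38.89, 38.89, 144]
By sides: Isosceles, By angles: Obtuse

Isosceles, Obtuse


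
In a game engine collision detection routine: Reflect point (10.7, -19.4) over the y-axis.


Reflection over y-axis: (x,y) -> (-x,y)
(10.7, -19.4) -> (-10.7, -19.4)

(-10.7, -19.4)


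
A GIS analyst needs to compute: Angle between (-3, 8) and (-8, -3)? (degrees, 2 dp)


u.v = 0, |u| = sqrt(73) = 8.544, |v| = sqrt(73) = 8.544
cos(theta) = u.v/(|u||v|) = 0/sqrt(5329) = 0
theta = acos(0) = 90 degrees

90 degrees


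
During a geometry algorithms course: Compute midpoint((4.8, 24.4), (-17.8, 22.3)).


M = ((4.8+(-17.8))/2, (24.4+22.3)/2)
= (-6.5, 23.35)

(-6.5, 23.35)


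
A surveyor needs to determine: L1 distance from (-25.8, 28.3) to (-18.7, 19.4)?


|(-25.8)-(-18.7)| + |28.3-19.4| = 7.1 + 8.9 = 16

16


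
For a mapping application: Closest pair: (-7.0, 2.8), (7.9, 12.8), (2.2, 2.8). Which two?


d(P0,P1) = 17.9446, d(P0,P2) = 9.2, d(P1,P2) = 11.5104
Closest: P0 and P2

Closest pair: (-7.0, 2.8) and (2.2, 2.8), distance = 9.2


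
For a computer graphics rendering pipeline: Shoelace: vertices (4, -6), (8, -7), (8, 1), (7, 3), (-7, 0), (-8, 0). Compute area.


Shoelace sum: (4*(-7) - 8*(-6)) + (8*1 - 8*(-7)) + (8*3 - 7*1) + (7*0 - (-7)*3) + ((-7)*0 - (-8)*0) + ((-8)*(-6) - 4*0)
= 170
Area = |170|/2 = 85

85


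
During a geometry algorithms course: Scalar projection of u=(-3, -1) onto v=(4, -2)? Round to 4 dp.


u.v = -10, |v| = sqrt(20) = 4.4721
Scalar projection = u.v / |v| = -10 / sqrt(20) = -2.2361

-2.2361


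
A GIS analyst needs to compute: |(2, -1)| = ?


|u| = sqrt(2^2 + (-1)^2) = sqrt(5) = 2.2361

2.2361


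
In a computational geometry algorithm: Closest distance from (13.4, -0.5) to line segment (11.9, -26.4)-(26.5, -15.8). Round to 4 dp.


Project P onto AB: t = 0.9107 (clamped to [0,1])
Closest point on segment: (25.1957, -16.7469)
Distance: 20.0774

20.0774


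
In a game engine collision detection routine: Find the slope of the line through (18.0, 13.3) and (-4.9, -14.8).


slope = (y2-y1)/(x2-x1) = ((-14.8)-13.3)/((-4.9)-18) = (-28.1)/(-22.9) = 1.2271

1.2271


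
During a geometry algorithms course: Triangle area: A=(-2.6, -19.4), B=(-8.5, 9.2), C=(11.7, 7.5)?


Area = |x_A(y_B-y_C) + x_B(y_C-y_A) + x_C(y_A-y_B)|/2
= |(-4.42) + (-228.65) + (-334.62)|/2
= 567.69/2 = 283.845

283.845


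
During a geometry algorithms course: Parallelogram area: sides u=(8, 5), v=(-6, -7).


|u x v| = |8*(-7) - 5*(-6)|
= |(-56) - (-30)| = 26

26


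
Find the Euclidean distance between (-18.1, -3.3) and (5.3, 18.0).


dx=23.4, dy=21.3
d^2 = 23.4^2 + 21.3^2 = 1001.25
d = sqrt(1001.25) = 31.6425

31.6425


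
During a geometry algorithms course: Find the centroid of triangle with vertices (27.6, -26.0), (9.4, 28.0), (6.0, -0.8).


Centroid = ((x_A+x_B+x_C)/3, (y_A+y_B+y_C)/3)
= ((27.6+9.4+6)/3, ((-26)+28+(-0.8))/3)
= (14.3333, 0.4)

(14.3333, 0.4)


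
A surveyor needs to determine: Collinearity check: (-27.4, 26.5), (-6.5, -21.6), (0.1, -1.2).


Cross product: ((-6.5)-(-27.4))*((-1.2)-26.5) - ((-21.6)-26.5)*(0.1-(-27.4))
= 743.82

No, not collinear


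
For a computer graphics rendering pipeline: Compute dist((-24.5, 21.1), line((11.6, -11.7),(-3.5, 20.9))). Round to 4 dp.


|cross product| = 681.58
|line direction| = sqrt(1290.77) = 35.9273
Distance = 681.58/sqrt(1290.77) = 18.9711

18.9711


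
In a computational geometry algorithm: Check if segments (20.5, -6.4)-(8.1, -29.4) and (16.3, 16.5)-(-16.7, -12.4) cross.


Cross products: d1=877.08, d2=1277.72, d3=-380.56, d4=-781.2
d1*d2 < 0 and d3*d4 < 0? no

No, they don't intersect


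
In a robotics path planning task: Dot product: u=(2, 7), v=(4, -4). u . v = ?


u . v = u_x*v_x + u_y*v_y = 2*4 + 7*(-4)
= 8 + (-28) = -20

-20


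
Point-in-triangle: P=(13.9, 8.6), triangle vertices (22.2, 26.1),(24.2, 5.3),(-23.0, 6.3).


Cross products: AB x AP = -207.64, BC x BP = -145.46, CA x CP = -626.66
All same sign? yes

Yes, inside


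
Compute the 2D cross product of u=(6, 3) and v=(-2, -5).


u x v = u_x*v_y - u_y*v_x = 6*(-5) - 3*(-2)
= (-30) - (-6) = -24

-24


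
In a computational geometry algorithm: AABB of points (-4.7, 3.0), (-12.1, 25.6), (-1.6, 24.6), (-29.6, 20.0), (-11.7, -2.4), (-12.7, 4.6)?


x range: [-29.6, -1.6]
y range: [-2.4, 25.6]
Bounding box: (-29.6,-2.4) to (-1.6,25.6)

(-29.6,-2.4) to (-1.6,25.6)


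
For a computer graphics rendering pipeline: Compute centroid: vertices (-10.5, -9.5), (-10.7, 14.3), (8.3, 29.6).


Centroid = ((x_A+x_B+x_C)/3, (y_A+y_B+y_C)/3)
= (((-10.5)+(-10.7)+8.3)/3, ((-9.5)+14.3+29.6)/3)
= (-4.3, 11.4667)

(-4.3, 11.4667)


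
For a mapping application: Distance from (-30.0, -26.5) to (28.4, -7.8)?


dx=58.4, dy=18.7
d^2 = 58.4^2 + 18.7^2 = 3760.25
d = sqrt(3760.25) = 61.3209

61.3209


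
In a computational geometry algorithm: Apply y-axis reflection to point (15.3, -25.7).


Reflection over y-axis: (x,y) -> (-x,y)
(15.3, -25.7) -> (-15.3, -25.7)

(-15.3, -25.7)


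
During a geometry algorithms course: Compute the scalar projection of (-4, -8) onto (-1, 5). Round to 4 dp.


u.v = -36, |v| = sqrt(26) = 5.099
Scalar projection = u.v / |v| = -36 / sqrt(26) = -7.0602

-7.0602


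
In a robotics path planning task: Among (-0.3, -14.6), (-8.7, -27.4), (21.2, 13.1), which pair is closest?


d(P0,P1) = 15.3101, d(P0,P2) = 35.0648, d(P1,P2) = 50.3414
Closest: P0 and P1

Closest pair: (-0.3, -14.6) and (-8.7, -27.4), distance = 15.3101


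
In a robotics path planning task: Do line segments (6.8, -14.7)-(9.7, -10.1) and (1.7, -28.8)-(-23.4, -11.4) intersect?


Cross products: d1=-442.65, d2=-608.57, d3=-17.43, d4=148.49
d1*d2 < 0 and d3*d4 < 0? no

No, they don't intersect


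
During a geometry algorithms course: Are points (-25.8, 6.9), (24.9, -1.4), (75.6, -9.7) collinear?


Cross product: (24.9-(-25.8))*((-9.7)-6.9) - ((-1.4)-6.9)*(75.6-(-25.8))
= 0

Yes, collinear


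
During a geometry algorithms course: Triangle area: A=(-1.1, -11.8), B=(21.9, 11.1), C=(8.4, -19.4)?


Area = |x_A(y_B-y_C) + x_B(y_C-y_A) + x_C(y_A-y_B)|/2
= |(-33.55) + (-166.44) + (-192.36)|/2
= 392.35/2 = 196.175

196.175


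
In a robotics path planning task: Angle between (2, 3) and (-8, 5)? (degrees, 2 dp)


u.v = -1, |u| = sqrt(13) = 3.6056, |v| = sqrt(89) = 9.434
cos(theta) = u.v/(|u||v|) = -1/sqrt(1157) = -0.029399
theta = acos(-0.029399) = 91.68 degrees

91.68 degrees


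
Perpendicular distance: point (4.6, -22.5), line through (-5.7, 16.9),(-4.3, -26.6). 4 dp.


|cross product| = 392.89
|line direction| = sqrt(1894.21) = 43.5225
Distance = 392.89/sqrt(1894.21) = 9.0273

9.0273


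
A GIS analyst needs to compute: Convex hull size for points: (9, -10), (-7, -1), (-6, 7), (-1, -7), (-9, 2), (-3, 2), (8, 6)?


Convex hull vertices (CCW): (-9, 2), (-7, -1), (-1, -7), (9, -10), (8, 6), (-6, 7)
Count = 6

6


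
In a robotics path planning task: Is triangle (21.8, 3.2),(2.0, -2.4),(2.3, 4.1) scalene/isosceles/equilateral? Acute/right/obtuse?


Side lengths squared: AB^2=423.4, BC^2=42.34, CA^2=381.06
Sorted: [42.34, 381.06, 423.4]
By sides: Scalene, By angles: Right

Scalene, Right


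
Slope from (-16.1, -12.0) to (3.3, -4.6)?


slope = (y2-y1)/(x2-x1) = ((-4.6)-(-12))/(3.3-(-16.1)) = 7.4/19.4 = 0.3814

0.3814


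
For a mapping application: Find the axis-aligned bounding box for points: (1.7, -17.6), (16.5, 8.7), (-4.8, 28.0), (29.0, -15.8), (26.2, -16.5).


x range: [-4.8, 29]
y range: [-17.6, 28]
Bounding box: (-4.8,-17.6) to (29,28)

(-4.8,-17.6) to (29,28)


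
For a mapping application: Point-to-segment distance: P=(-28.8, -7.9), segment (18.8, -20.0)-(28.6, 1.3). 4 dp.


Project P onto AB: t = 0 (clamped to [0,1])
Closest point on segment: (18.8, -20)
Distance: 49.1138

49.1138


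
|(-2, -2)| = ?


|u| = sqrt((-2)^2 + (-2)^2) = sqrt(8) = 2.8284

2.8284


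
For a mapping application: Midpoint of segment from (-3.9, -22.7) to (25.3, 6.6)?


M = (((-3.9)+25.3)/2, ((-22.7)+6.6)/2)
= (10.7, -8.05)

(10.7, -8.05)


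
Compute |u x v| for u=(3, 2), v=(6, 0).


|u x v| = |3*0 - 2*6|
= |0 - 12| = 12

12


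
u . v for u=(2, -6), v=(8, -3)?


u . v = u_x*v_x + u_y*v_y = 2*8 + (-6)*(-3)
= 16 + 18 = 34

34


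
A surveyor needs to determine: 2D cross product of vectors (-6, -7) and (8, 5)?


u x v = u_x*v_y - u_y*v_x = (-6)*5 - (-7)*8
= (-30) - (-56) = 26

26


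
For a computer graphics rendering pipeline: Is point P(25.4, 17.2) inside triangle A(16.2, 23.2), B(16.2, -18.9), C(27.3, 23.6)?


Cross products: AB x AP = 387.32, BC x BP = 9.71, CA x CP = 70.28
All same sign? yes

Yes, inside


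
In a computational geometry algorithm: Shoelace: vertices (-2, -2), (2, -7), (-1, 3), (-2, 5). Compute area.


Shoelace sum: ((-2)*(-7) - 2*(-2)) + (2*3 - (-1)*(-7)) + ((-1)*5 - (-2)*3) + ((-2)*(-2) - (-2)*5)
= 32
Area = |32|/2 = 16

16


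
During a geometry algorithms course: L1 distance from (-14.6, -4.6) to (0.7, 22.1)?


|(-14.6)-0.7| + |(-4.6)-22.1| = 15.3 + 26.7 = 42

42


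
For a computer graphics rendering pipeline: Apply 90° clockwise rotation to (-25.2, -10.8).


90° CW: (x,y) -> (y, -x)
(-25.2,-10.8) -> (-10.8, 25.2)

(-10.8, 25.2)


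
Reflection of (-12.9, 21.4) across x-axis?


Reflection over x-axis: (x,y) -> (x,-y)
(-12.9, 21.4) -> (-12.9, -21.4)

(-12.9, -21.4)


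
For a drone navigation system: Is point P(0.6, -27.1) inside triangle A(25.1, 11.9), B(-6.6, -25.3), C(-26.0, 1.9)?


Cross products: AB x AP = 324.9, BC x BP = -160.92, CA x CP = -1747.9
All same sign? no

No, outside


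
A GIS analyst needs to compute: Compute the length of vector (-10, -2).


|u| = sqrt((-10)^2 + (-2)^2) = sqrt(104) = 10.198

10.198


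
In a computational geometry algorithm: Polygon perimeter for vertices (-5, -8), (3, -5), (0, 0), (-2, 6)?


Sides: (-5, -8)->(3, -5): sqrt(73) = 8.544004, (3, -5)->(0, 0): sqrt(34) = 5.830952, (0, 0)->(-2, 6): sqrt(40) = 6.324555, (-2, 6)->(-5, -8): sqrt(205) = 14.317821
Sum = 35.017332
Perimeter = 35.0173

35.0173


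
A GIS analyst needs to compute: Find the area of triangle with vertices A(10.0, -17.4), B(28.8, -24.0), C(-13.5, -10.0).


Area = |x_A(y_B-y_C) + x_B(y_C-y_A) + x_C(y_A-y_B)|/2
= |(-140) + 213.12 + (-89.1)|/2
= 15.98/2 = 7.99

7.99


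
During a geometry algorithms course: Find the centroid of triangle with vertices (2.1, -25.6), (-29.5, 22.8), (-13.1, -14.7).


Centroid = ((x_A+x_B+x_C)/3, (y_A+y_B+y_C)/3)
= ((2.1+(-29.5)+(-13.1))/3, ((-25.6)+22.8+(-14.7))/3)
= (-13.5, -5.8333)

(-13.5, -5.8333)


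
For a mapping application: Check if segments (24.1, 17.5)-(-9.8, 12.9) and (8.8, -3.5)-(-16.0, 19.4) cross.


Cross products: d1=-871.17, d2=19.22, d3=641.52, d4=-248.87
d1*d2 < 0 and d3*d4 < 0? yes

Yes, they intersect


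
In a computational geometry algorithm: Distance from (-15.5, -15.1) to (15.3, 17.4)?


dx=30.8, dy=32.5
d^2 = 30.8^2 + 32.5^2 = 2004.89
d = sqrt(2004.89) = 44.776

44.776


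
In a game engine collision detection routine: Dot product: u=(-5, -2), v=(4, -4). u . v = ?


u . v = u_x*v_x + u_y*v_y = (-5)*4 + (-2)*(-4)
= (-20) + 8 = -12

-12


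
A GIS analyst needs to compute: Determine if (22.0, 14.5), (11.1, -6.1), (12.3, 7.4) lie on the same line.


Cross product: (11.1-22)*(7.4-14.5) - ((-6.1)-14.5)*(12.3-22)
= -122.43

No, not collinear


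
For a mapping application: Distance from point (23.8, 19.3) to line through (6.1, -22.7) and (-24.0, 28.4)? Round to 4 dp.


|cross product| = 2168.67
|line direction| = sqrt(3517.22) = 59.3062
Distance = 2168.67/sqrt(3517.22) = 36.5674

36.5674


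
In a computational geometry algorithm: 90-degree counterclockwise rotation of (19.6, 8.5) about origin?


90° CCW: (x,y) -> (-y, x)
(19.6,8.5) -> (-8.5, 19.6)

(-8.5, 19.6)


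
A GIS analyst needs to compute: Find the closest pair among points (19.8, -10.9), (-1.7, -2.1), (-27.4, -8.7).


d(P0,P1) = 23.2312, d(P0,P2) = 47.2512, d(P1,P2) = 26.5339
Closest: P0 and P1

Closest pair: (19.8, -10.9) and (-1.7, -2.1), distance = 23.2312


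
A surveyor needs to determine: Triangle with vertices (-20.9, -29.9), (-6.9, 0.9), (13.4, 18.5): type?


Side lengths squared: AB^2=1144.64, BC^2=721.85, CA^2=3519.05
Sorted: [721.85, 1144.64, 3519.05]
By sides: Scalene, By angles: Obtuse

Scalene, Obtuse


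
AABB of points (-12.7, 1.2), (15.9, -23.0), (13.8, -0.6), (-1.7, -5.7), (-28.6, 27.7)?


x range: [-28.6, 15.9]
y range: [-23, 27.7]
Bounding box: (-28.6,-23) to (15.9,27.7)

(-28.6,-23) to (15.9,27.7)


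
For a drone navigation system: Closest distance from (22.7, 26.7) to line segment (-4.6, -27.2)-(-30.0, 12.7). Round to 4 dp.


Project P onto AB: t = 0.6514 (clamped to [0,1])
Closest point on segment: (-21.1444, -1.211)
Distance: 51.9745

51.9745


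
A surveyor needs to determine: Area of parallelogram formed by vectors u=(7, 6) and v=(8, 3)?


|u x v| = |7*3 - 6*8|
= |21 - 48| = 27

27


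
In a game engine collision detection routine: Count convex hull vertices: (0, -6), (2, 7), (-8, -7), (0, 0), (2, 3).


Convex hull vertices (CCW): (-8, -7), (0, -6), (2, 3), (2, 7)
Count = 4

4


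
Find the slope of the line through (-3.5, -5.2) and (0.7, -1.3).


slope = (y2-y1)/(x2-x1) = ((-1.3)-(-5.2))/(0.7-(-3.5)) = 3.9/4.2 = 0.9286

0.9286
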